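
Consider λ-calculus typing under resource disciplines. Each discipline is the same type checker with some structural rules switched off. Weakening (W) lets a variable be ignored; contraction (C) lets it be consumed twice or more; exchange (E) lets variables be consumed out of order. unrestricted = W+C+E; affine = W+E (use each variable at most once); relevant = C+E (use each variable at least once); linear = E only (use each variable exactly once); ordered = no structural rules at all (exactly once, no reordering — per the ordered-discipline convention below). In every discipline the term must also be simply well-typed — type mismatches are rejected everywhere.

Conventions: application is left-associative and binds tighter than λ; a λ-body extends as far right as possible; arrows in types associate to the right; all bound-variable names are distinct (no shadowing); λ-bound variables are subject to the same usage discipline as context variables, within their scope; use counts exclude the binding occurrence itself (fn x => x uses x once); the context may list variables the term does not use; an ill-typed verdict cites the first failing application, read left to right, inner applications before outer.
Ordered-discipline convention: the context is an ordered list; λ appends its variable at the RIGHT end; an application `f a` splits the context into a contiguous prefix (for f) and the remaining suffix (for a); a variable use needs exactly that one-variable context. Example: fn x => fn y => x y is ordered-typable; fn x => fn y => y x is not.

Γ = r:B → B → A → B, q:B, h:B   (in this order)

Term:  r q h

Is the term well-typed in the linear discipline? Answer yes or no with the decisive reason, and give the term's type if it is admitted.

yes — exactly-once usage across r, q, h; term : A → B
counts: r ×1, q ×1, h ×1
left-to-right use order: r, q, h
typing: ✓ — A → B
per-discipline verdicts: ordered ✓, linear ✓, affine ✓, relevant ✓, unrestricted ✓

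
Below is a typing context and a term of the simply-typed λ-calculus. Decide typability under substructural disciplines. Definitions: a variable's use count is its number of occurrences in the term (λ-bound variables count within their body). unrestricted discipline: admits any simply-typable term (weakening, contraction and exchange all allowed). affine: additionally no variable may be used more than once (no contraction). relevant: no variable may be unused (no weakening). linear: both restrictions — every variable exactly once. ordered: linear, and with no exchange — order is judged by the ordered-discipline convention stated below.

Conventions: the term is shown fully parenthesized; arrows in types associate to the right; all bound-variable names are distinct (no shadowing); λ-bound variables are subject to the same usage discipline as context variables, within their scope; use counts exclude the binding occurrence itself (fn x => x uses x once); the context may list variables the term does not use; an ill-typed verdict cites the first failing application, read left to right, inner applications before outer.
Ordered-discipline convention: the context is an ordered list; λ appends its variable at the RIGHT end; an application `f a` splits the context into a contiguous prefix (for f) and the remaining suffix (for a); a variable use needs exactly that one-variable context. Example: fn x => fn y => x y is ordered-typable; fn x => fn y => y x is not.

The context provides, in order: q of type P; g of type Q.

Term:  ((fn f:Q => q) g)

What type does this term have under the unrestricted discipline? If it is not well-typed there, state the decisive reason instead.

term : P
counts: q: 1×; g: 1×; f [bound]: 0×
use order (left to right): q, g
typing: well-typed — term : P
summary: ordered ✗ · linear ✗ · affine ✓ · relevant ✗ · unrestricted ✓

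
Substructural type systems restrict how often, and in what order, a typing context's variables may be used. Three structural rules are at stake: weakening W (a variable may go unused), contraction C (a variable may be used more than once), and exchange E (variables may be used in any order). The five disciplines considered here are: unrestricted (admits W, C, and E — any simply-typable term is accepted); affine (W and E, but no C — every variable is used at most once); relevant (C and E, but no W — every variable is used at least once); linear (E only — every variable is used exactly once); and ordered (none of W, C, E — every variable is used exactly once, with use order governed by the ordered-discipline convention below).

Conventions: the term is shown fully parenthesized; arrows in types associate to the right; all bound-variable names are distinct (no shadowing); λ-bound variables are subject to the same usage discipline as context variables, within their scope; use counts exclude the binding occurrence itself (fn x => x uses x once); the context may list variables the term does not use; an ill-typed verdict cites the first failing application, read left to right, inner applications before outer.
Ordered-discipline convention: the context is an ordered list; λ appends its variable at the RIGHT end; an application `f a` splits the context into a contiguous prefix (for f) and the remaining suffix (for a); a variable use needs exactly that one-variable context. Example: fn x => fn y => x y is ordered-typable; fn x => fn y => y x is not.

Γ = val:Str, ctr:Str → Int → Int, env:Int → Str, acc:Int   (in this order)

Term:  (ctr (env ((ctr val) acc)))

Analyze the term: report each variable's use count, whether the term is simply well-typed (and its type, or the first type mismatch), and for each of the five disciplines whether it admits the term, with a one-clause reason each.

use counts: val=1; ctr=2; env=1; acc=1
order of uses: ctr, env, ctr, val, acc
typing: well-typed — term : Int → Int
ordered: ✗, repeated use of ctr ×2
linear: ✗, repeated use of ctr ×2
affine: ✗, repeated use of ctr ×2
relevant: ✓, every one of val, ctr, env, acc appears
unrestricted: ✓, type-checks (Int → Int) and nothing is barred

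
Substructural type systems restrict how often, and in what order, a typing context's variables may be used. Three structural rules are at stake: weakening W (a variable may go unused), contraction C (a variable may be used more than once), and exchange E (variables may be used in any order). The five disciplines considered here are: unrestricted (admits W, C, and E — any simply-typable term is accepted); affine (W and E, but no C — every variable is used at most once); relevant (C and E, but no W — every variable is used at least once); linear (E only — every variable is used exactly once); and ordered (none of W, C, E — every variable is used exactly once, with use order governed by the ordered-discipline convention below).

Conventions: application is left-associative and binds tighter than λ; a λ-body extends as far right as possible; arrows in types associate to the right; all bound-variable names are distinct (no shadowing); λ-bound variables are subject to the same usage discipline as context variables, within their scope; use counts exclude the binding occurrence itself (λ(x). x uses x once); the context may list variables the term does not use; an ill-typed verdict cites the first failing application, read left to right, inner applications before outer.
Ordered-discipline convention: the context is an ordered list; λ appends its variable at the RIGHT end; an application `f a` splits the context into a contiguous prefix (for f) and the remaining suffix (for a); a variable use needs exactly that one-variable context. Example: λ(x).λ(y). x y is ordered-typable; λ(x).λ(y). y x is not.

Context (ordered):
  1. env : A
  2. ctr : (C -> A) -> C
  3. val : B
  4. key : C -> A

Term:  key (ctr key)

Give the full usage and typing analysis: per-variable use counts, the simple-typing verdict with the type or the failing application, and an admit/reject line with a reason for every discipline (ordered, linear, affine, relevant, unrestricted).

variable uses: env: 0×; ctr: 1×; val: 0×; key: 2×
left-to-right use order: key, ctr, key
typing: the term checks, with type A
ordered: ✗, key ×2 used more than once (contraction); env, val never used (weakening)
linear: ✗, key ×2 used more than once (contraction); env, val never used (weakening)
affine: ✗, key ×2 used more than once (contraction)
relevant: ✗, env, val never used (weakening)
unrestricted: ✓, simply typable at A; W, C, E all held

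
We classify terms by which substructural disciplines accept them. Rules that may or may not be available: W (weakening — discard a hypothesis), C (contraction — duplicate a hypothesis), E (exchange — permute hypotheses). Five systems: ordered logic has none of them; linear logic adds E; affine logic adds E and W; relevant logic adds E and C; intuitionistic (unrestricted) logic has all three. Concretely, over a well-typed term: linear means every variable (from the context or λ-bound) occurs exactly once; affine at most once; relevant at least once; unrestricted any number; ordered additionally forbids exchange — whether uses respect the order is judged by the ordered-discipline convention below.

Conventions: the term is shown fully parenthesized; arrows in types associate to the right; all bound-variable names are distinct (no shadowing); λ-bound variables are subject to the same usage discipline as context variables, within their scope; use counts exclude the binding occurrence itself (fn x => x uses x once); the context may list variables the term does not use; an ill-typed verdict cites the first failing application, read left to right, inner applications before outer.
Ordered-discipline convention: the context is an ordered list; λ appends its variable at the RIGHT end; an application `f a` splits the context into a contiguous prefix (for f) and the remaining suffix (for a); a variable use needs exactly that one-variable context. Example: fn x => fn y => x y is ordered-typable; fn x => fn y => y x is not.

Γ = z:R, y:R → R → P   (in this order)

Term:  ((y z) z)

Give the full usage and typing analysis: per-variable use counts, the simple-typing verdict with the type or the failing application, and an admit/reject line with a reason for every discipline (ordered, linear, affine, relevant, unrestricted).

counts: z: 2, y: 1
use order (left to right): y, z, z
typing: well-typed at P
ordered ✗ (repeated use of z ×2)
linear ✗ (repeated use of z ×2)
affine ✗ (repeated use of z ×2)
relevant ✓ (z, y: all used, weakening unneeded)
unrestricted ✓ (type-checks (P) and nothing is barred)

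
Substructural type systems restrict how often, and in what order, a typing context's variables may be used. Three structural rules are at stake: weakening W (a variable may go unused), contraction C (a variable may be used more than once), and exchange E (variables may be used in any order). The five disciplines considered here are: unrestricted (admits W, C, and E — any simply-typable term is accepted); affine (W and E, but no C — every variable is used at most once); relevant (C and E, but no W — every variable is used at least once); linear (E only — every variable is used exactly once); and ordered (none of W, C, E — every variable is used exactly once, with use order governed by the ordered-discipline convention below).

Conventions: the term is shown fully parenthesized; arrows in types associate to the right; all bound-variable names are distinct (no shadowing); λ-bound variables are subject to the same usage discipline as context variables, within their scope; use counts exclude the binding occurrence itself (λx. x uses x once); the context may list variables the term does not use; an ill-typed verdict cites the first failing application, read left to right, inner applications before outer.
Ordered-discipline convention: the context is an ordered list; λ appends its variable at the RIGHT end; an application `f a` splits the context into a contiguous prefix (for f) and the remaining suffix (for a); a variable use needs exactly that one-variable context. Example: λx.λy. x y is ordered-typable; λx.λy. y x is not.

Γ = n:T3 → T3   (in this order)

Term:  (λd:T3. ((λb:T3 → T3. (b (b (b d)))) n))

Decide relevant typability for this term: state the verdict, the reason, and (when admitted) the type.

yes — every one of n, d, b appears; term : T3 → T3
usage: n: 1; d (bound): 1; b (bound): 3
left-to-right use order: b, b, b, d, n
typing: ✓ — T3 → T3
across the five disciplines: ordered ✗ · linear ✗ · affine ✗ · relevant ✓ · unrestricted ✓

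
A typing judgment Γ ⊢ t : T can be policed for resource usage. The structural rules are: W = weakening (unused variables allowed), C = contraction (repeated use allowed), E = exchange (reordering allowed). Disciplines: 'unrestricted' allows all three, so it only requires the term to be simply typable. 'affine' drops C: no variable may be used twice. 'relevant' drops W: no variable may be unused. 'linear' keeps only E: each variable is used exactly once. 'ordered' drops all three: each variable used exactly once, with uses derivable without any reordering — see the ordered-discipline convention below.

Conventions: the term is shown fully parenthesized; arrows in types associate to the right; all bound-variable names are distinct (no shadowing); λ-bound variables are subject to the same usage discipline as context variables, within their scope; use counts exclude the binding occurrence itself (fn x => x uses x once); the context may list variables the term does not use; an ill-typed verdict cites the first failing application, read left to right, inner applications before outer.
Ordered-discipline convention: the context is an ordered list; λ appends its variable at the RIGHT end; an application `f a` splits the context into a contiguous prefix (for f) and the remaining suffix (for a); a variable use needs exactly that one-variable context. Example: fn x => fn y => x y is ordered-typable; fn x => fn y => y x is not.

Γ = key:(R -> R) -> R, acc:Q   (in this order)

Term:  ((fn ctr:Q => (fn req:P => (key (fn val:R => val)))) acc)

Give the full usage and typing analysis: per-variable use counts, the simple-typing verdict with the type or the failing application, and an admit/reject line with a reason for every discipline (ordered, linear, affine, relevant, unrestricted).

counts: key=1, acc=1, ctr (λ-bound)=0, req (λ-bound)=0, val (λ-bound)=1
left-to-right use order: key, val, acc
typing: well-typed — term : P -> R
ordered: ✗ — unused: ctr, req — weakening required
linear: ✗ — unused: ctr, req — weakening required
affine: ✓ — key, acc, ctr, req, val: no repeats, contraction unneeded
relevant: ✗ — unused: ctr, req — weakening required
unrestricted: ✓ — typability at P -> R is all that's needed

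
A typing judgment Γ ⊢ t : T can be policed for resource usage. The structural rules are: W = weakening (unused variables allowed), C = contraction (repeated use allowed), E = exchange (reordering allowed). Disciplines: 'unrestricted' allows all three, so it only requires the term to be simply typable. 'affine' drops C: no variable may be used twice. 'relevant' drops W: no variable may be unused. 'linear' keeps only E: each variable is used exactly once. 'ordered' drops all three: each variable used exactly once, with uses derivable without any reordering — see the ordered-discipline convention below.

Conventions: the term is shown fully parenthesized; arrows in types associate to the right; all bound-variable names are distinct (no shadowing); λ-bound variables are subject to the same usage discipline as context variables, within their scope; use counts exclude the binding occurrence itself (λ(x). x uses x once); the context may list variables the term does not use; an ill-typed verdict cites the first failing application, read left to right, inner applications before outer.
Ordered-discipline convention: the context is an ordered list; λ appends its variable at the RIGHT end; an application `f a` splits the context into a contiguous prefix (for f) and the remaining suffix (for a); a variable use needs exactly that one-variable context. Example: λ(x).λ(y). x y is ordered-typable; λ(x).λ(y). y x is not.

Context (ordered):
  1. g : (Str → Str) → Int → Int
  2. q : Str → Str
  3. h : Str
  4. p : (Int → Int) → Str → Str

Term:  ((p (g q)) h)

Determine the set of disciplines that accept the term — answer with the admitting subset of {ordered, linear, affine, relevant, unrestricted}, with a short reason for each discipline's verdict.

admitted in: linear, affine, relevant, unrestricted
variable uses: g: 1; q: 1; h: 1; p: 1
order of uses: p, g, q, h
typing: well-typed — term : Str
ordered: ✗, needs exchange: uses follow p, g, q, h
linear: ✓, exactly-once usage across g, q, h, p
affine: ✓, at most one use each (g, q, h, p)
relevant: ✓, none of g, q, h, p goes unused
unrestricted: ✓, typability at Str is all that's needed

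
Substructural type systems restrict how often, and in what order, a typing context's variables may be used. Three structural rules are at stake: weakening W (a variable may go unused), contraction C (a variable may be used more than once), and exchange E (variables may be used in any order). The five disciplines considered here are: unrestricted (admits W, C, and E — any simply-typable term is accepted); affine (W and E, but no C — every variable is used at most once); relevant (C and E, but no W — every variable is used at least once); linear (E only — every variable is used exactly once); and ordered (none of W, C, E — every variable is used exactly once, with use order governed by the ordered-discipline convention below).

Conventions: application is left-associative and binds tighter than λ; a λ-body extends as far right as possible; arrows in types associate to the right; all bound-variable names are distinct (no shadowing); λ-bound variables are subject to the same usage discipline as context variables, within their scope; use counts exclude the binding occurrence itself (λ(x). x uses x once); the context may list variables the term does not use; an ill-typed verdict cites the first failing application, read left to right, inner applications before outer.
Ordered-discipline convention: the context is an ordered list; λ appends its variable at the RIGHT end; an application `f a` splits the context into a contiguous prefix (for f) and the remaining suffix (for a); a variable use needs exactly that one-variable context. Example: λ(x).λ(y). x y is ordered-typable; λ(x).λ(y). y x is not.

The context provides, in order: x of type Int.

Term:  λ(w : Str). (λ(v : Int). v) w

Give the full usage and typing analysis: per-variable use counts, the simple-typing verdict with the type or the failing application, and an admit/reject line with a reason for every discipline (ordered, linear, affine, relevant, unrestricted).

use counts: x: 0×; w [bound]: 1×; v [bound]: 1×
order of uses: v, w
typing: ill-typed: an application expects Int but receives Str
ordered: ✗, not simply typable
linear: ✗, fails simple typing
affine: ✗, a type mismatch blocks all five
relevant: ✗, the type mismatch rejects it
unrestricted: ✗, not simply typable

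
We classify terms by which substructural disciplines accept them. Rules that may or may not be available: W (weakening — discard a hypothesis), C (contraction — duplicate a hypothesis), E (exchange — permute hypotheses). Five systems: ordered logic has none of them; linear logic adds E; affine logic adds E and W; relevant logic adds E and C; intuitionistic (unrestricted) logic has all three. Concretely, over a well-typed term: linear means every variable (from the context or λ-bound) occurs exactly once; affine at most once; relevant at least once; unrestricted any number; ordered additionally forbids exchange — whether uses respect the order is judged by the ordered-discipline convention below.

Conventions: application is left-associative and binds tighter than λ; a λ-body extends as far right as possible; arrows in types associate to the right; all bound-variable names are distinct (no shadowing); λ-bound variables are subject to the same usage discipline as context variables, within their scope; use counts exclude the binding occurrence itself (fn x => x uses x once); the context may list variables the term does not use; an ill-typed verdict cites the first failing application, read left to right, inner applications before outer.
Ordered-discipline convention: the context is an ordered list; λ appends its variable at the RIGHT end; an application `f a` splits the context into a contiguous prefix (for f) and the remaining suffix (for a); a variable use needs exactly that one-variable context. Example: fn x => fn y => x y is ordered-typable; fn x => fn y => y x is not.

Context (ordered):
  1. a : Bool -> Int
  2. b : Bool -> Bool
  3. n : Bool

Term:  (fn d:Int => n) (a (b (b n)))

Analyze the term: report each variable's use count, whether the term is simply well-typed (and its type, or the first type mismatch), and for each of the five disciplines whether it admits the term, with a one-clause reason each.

usage: a ×1; b ×2; n ×2; d (bound) ×0
uses in reading order: n, a, b, b, n
typing: ✓ — Bool
ordered: ✗ — b ×2, n ×2 used more than once (contraction); unused: d — weakening required
linear: ✗ — b ×2, n ×2 used more than once (contraction); unused: d — weakening required
affine: ✗ — b ×2, n ×2 used more than once (contraction)
relevant: ✗ — unused: d — weakening required
unrestricted: ✓ — simply typable at Bool; W, C, E all held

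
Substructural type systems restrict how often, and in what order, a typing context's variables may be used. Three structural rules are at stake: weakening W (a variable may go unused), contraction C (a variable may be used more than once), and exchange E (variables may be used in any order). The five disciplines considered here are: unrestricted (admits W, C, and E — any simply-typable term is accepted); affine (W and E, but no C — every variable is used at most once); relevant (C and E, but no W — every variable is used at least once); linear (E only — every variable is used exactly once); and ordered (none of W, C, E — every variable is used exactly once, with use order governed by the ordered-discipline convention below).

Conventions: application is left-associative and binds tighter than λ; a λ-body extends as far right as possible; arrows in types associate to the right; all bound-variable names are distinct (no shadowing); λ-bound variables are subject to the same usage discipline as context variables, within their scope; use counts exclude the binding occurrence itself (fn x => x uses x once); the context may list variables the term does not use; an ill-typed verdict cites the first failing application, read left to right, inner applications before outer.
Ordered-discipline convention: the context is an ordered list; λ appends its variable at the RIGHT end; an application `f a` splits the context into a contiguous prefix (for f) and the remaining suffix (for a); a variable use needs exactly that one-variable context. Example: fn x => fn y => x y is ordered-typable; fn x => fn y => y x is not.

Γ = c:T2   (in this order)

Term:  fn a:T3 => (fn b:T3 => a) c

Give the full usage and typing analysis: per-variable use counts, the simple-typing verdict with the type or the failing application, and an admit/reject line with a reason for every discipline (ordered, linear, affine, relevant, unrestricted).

use counts: c ×1; a (λ-bound) ×1; b (λ-bound) ×0
left-to-right use order: a, c
typing: ill-typed: an argument T2 mismatches the expected T3
ordered ✗ (a type mismatch blocks all five)
linear ✗ (the type mismatch rejects it)
affine ✗ (not simply typable)
relevant ✗ (fails simple typing)
unrestricted ✗ (a type mismatch blocks all five)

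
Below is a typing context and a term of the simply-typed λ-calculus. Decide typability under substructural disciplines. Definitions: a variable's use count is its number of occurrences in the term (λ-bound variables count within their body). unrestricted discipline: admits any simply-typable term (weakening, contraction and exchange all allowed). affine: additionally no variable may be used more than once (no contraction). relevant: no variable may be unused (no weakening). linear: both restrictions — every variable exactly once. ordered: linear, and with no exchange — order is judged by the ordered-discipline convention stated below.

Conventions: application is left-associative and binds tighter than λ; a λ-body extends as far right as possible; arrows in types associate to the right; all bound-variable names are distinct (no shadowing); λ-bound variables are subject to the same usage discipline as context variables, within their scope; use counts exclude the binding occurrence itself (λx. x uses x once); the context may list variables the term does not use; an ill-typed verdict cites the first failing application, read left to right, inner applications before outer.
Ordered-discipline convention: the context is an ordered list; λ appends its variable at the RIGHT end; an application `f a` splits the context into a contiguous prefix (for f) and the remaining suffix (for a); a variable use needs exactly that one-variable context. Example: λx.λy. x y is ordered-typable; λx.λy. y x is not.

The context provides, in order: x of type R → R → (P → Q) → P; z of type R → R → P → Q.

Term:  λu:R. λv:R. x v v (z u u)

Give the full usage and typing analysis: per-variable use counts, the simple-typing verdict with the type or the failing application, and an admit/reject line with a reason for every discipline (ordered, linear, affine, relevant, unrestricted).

counts: x: 1, z: 1, u (λ-bound): 2, v (λ-bound): 2
uses in reading order: x, v, v, z, u, u
typing: well-typed — term : R → R → P
ordered: ✗, needs contraction — u ×2, v ×2
linear: ✗, needs contraction — u ×2, v ×2
affine: ✗, needs contraction — u ×2, v ×2
relevant: ✓, at least one use each (x, z, u, v)
unrestricted: ✓, well-typed at R → R → P; no restrictions here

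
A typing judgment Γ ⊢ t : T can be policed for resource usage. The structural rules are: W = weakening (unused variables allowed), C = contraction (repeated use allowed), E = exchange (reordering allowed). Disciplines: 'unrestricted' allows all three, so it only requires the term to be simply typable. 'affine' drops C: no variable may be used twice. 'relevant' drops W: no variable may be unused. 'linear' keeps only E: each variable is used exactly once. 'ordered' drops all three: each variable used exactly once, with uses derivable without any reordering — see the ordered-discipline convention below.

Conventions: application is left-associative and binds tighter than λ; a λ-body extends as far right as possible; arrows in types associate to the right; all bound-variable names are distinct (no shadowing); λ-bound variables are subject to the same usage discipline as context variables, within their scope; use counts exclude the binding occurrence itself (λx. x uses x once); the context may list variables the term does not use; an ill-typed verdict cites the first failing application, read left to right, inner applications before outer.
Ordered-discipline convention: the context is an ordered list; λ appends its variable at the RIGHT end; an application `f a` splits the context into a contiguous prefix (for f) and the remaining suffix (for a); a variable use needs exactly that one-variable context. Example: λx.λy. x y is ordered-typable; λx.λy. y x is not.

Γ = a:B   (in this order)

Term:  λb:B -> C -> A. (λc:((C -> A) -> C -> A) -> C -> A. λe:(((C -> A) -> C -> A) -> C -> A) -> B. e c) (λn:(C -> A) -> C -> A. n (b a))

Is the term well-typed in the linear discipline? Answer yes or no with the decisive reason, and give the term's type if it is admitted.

yes — each of a, b, c, e, n used exactly once; term : (B -> C -> A) -> ((((C -> A) -> C -> A) -> C -> A) -> B) -> B
usage: a ×1; b (λ-bound) ×1; c (λ-bound) ×1; e (λ-bound) ×1; n (λ-bound) ×1
use order (left to right): e, c, n, b, a
typing: well-typed at (B -> C -> A) -> ((((C -> A) -> C -> A) -> C -> A) -> B) -> B
summary: ordered ✗ | linear ✓ | affine ✓ | relevant ✓ | unrestricted ✓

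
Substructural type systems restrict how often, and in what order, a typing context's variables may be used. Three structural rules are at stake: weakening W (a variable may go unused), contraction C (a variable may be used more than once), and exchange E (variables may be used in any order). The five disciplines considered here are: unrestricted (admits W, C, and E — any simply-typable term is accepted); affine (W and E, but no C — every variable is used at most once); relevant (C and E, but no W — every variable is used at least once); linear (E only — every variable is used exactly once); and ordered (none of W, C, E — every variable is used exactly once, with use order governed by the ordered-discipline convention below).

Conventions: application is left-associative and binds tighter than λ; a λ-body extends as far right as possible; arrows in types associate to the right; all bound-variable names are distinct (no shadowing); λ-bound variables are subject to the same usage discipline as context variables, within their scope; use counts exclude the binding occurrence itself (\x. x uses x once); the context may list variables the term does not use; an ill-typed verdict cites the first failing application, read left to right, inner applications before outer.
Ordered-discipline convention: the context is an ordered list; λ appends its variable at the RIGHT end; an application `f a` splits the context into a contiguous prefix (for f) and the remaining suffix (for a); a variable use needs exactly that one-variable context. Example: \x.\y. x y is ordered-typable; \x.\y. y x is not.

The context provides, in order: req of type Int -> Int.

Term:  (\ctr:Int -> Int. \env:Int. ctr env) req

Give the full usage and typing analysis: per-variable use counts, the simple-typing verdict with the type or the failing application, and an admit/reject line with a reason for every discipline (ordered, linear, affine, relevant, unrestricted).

variable uses: req: 1×, ctr (λ-bound): 1×, env (λ-bound): 1×
order of uses: ctr, env, req
typing: well-typed — term : Int -> Int
ordered ✓ (req, ctr, env: once each, no exchange needed)
linear ✓ (exactly-once usage across req, ctr, env)
affine ✓ (req, ctr, env: no repeats, contraction unneeded)
relevant ✓ (at least one use each (req, ctr, env))
unrestricted ✓ (type-checks (Int -> Int) and nothing is barred)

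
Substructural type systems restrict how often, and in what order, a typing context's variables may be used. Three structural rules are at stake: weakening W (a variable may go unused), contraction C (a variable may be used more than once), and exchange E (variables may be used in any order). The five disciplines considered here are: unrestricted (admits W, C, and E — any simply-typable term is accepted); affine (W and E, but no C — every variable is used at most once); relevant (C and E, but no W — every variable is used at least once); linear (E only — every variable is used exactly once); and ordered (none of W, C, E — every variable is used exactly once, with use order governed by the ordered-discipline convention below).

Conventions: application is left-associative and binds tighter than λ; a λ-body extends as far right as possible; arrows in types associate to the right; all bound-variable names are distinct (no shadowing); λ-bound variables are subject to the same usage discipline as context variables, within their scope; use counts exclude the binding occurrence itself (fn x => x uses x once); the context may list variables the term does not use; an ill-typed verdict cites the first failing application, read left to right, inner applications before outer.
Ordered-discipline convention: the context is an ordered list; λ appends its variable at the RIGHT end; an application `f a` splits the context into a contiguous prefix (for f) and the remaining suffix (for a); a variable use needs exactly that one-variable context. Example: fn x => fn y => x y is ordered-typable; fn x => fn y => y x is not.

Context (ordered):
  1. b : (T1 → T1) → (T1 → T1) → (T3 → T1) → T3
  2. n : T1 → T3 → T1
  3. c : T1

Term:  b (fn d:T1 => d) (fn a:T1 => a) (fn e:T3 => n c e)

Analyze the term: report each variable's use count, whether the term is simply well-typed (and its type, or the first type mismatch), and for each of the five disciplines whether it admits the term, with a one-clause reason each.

usage: b: 1, n: 1, c: 1, d (λ-bound): 1, a (λ-bound): 1, e (λ-bound): 1
uses in reading order: b, d, a, n, c, e
typing: well-typed — term : T3
ordered ✓ (one use each (b, n, c, d, a, e); ordered split holds)
linear ✓ (each of b, n, c, d, a, e used exactly once)
affine ✓ (none of b, n, c, d, a, e used more than once)
relevant ✓ (none of b, n, c, d, a, e goes unused)
unrestricted ✓ (type-checks (T3) and nothing is barred)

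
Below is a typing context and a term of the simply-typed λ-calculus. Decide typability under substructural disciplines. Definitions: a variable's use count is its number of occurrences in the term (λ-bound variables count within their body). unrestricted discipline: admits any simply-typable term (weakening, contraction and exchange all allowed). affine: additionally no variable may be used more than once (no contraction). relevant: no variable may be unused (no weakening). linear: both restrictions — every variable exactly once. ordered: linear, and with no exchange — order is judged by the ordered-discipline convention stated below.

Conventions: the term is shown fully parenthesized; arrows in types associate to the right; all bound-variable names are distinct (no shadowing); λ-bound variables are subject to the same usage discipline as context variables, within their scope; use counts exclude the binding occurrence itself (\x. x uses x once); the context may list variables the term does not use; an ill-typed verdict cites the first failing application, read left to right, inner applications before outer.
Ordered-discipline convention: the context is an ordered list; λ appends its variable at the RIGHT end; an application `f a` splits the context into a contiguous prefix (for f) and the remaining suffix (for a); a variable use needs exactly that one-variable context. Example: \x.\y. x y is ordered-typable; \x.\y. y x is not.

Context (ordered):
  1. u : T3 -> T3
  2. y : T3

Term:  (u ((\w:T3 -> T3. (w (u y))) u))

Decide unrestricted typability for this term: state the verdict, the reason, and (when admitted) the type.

yes — type-checks (T3) and nothing is barred; term : T3
counts: u=3, y=1, w [bound]=1
uses in reading order: u, w, u, y, u
typing: well-typed — term : T3
all disciplines: ordered ✗ | linear ✗ | affine ✗ | relevant ✓ | unrestricted ✓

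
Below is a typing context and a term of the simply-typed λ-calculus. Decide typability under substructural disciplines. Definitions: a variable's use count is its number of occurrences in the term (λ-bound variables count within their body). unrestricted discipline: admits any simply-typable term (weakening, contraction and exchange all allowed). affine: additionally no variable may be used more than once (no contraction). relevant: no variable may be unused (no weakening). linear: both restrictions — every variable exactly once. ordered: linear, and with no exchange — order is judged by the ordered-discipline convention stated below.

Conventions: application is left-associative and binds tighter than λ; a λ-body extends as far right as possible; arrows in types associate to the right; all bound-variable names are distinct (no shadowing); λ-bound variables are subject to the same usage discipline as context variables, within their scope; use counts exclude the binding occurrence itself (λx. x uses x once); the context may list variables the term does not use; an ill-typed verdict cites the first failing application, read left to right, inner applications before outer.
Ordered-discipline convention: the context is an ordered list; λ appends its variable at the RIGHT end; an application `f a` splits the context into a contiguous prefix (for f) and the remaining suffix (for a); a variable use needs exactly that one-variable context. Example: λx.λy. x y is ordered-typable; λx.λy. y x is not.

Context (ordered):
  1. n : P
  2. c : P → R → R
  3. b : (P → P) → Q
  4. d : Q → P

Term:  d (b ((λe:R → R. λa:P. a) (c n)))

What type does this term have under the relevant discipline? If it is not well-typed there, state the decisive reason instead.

not well-typed under relevant — e never used (weakening)
usage: n: 1×, c: 1×, b: 1×, d: 1×, e [bound]: 0×, a [bound]: 1×
left-to-right use order: d, b, a, c, n
typing: ✓ — P
across the five disciplines: ordered ✗; linear ✗; affine ✓; relevant ✗; unrestricted ✓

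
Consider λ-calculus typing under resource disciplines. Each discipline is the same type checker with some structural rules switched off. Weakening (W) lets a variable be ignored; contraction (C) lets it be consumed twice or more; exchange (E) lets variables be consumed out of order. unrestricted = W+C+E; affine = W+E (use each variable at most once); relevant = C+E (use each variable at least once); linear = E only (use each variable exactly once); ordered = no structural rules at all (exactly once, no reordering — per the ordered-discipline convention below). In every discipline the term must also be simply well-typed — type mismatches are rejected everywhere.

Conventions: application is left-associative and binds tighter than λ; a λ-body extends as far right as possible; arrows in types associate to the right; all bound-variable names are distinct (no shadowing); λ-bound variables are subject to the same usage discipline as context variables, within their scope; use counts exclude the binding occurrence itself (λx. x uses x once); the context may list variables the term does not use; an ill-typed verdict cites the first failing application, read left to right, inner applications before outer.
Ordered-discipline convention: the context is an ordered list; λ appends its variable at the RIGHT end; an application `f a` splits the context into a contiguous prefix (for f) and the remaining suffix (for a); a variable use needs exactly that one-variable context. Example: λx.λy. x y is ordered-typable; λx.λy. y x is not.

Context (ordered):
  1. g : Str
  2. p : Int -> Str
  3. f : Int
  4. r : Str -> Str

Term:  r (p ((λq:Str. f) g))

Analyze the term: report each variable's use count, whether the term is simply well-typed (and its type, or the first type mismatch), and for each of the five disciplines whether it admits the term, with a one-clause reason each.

counts: g: 1, p: 1, f: 1, r: 1, q (bound): 0
use order (left to right): r, p, f, g
typing: ✓ — Str
ordered: ✗, q left unused
linear: ✗, q left unused
affine: ✓, at most one use each (g, p, f, r, q)
relevant: ✗, q left unused
unrestricted: ✓, simply typable at Str; W, C, E all held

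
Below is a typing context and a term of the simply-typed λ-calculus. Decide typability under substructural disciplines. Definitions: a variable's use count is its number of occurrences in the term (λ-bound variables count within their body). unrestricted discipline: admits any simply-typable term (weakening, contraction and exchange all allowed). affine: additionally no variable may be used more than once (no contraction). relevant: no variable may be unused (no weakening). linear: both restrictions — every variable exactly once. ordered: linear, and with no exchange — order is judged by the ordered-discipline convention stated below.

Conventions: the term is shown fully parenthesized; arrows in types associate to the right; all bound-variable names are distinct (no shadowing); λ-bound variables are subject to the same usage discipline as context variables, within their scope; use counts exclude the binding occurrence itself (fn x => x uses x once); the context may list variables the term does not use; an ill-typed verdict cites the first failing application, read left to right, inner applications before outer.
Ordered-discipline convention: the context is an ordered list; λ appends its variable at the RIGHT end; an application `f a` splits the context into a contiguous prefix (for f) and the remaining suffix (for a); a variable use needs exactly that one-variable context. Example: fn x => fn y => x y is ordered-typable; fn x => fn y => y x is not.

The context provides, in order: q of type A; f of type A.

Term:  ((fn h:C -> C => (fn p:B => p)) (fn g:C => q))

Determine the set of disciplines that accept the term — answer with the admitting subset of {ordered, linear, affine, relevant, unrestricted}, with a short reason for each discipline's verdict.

admitted by: none
use counts: q ×1, f ×0, h (bound) ×0, p (bound) ×1, g (bound) ×0
left-to-right use order: p, q
typing: ill-typed: argument of type C -> A where C -> C is required
ordered: ✗ — not simply typable
linear: ✗ — fails simple typing
affine: ✗ — a type mismatch blocks all five
relevant: ✗ — the type mismatch rejects it
unrestricted: ✗ — not simply typable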